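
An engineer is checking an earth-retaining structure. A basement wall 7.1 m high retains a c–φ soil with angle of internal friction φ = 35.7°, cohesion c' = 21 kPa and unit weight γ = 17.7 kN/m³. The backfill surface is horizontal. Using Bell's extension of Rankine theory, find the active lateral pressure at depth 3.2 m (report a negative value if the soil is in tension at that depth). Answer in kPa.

-6.64 kPa

K_a = (1 − sin φ)/(1 + sin φ) = 0.2630.
σ_a = K_a γ z − 2c√K_a = 0.2630×17.7×3.2 − 2×21×0.5128 = -6.643 kPa.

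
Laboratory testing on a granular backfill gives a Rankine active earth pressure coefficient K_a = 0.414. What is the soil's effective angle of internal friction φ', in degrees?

K_a = tan²(45° − φ/2) ⇒ 45° − φ/2 = arctan(√0.414) = 32.76°.
φ = 2(45° − 32.76°) = 24.48°.

24.5°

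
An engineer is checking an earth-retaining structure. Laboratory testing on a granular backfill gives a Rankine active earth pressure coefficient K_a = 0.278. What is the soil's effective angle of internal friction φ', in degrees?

K_a = tan²(45° − φ/2) ⇒ 45° − φ/2 = arctan(√0.278) = 27.80°.
φ = 2(45° − 27.80°) = 34.40°.

34.4°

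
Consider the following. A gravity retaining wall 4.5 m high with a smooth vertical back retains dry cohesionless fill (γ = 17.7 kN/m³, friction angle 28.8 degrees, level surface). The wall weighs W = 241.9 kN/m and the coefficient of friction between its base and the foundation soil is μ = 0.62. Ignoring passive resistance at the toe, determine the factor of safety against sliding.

K_a = tan²(45° − 28.8°/2) = 0.3498.
P_a = ½K_aγH² = 0.5×0.3498×17.7×4.5² = 62.68 kN/m, acting at H/3 = 1.500 m above the base.
FS_sliding = μW / P_a = 0.62×241.9 / 62.68 = 2.393.

2.39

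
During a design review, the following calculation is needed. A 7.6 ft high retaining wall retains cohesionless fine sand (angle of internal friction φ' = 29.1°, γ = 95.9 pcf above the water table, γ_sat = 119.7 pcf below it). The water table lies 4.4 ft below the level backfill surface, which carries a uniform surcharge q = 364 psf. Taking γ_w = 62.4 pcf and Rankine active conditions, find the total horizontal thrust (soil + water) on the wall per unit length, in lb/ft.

2160 lb/ft

K_a = tan²(45° − φ/2) = 0.3456.
γ' = 119.7 − 62.4 = 57.30 pcf. h₂ = H − d_w = 3.2 ft.
σ'_h: at surface K_a·q = 125.8; at WT K_a(q+γd_w) = 271.6; at base K_a(q+γd_w+γ'h₂) = 335.0 psf.
P₁ = ½(125.8+271.6)×4.4 = 874.3; P₂ = ½(271.6+335.0)×3.2 = 970.6; P_w = ½γ_w h₂² = 319.5.
Total = 874.3+970.6+319.5 = 2164 lb/ft.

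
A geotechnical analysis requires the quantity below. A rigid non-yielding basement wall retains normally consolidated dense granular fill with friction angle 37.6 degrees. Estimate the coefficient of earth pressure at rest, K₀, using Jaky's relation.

0.390

K₀ = 1 − sin φ' = 1 − sin 37.6° = 0.3899.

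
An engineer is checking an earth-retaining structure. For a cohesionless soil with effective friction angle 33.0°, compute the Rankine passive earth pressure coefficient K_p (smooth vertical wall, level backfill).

K_p = (1 + sin φ)/(1 − sin φ) = tan²(45° + 33.0°/2) = 3.392.

3.39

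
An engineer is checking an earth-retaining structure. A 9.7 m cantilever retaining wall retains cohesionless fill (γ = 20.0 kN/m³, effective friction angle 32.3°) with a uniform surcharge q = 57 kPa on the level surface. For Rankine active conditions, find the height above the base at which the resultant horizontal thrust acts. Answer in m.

3.83 m

K_a = 0.3035.
Triangular part P₁ = ½K_aγH² = 285.5 at H/3 = 3.233 m; rectangular part P₂ = K_a q H = 167.8 at H/2 = 4.850 m.
ȳ = (P₁·3.233 + P₂·4.850)/(P₁+P₂) = 3.832 m.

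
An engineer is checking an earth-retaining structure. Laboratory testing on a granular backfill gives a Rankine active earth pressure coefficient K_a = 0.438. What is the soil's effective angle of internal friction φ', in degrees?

K_a = tan²(45° − φ/2) ⇒ 45° − φ/2 = arctan(√0.438) = 33.50°.
φ = 2(45° − 33.50°) = 23.01°.

23.0°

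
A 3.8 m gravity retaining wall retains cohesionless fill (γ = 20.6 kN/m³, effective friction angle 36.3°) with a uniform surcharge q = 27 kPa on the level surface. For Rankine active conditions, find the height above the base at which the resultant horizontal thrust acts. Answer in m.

K_a = 0.2563.
Triangular part P₁ = ½K_aγH² = 38.12 at H/3 = 1.267 m; rectangular part P₂ = K_a q H = 26.29 at H/2 = 1.900 m.
ȳ = (P₁·1.267 + P₂·1.900)/(P₁+P₂) = 1.525 m.

1.53 m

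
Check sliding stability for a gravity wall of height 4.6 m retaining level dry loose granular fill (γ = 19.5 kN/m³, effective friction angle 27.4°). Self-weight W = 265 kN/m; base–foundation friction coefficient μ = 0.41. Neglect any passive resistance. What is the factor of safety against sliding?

K_a = tan²(45° − 27.4°/2) = 0.3697.
P_a = ½K_aγH² = 0.5×0.3697×19.5×4.6² = 76.27 kN/m, acting at H/3 = 1.533 m above the base.
FS_sliding = μW / P_a = 0.41×265 / 76.27 = 1.425.

1.42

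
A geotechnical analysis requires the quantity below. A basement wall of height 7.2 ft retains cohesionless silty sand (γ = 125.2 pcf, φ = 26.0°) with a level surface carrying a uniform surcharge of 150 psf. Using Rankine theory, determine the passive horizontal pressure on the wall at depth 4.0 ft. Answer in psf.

K_p = (1 + sin φ)/(1 − sin φ) = 2.561.
σ_v = γz + q = 125.2 × 4.0 + 150 = 650.8 psf.
σ_h = K_p σ_v = 2.561 × 650.8 = 1667 psf.

1670 psf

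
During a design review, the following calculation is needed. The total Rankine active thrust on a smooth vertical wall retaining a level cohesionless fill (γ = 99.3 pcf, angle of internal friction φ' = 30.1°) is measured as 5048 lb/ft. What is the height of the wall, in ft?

K_a = 0.3320. P_a = ½ K_a γ H² ⇒ H = √(2P_a/(K_a γ)).
H = √(2×5048/(0.3320×99.3)) = 17.50 ft.

17.5 ft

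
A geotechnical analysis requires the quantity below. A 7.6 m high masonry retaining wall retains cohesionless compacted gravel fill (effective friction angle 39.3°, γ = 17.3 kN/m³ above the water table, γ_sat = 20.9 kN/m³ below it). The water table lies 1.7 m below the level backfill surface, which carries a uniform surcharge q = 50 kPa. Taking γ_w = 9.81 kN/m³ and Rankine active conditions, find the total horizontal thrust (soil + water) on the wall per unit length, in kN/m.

K_a = tan²(45° − φ/2) = 0.2245.
γ' = 20.9 − 9.81 = 11.09 kN/m³. h₂ = H − d_w = 5.9 m.
σ'_h: at surface K_a·q = 11.22; at WT K_a(q+γd_w) = 17.82; at base K_a(q+γd_w+γ'h₂) = 32.51 kPa.
P₁ = ½(11.22+17.82)×1.7 = 24.69; P₂ = ½(17.82+32.51)×5.9 = 148.5; P_w = ½γ_w h₂² = 170.7.
Total = 24.69+148.5+170.7 = 343.9 kN/m.

344 kN/m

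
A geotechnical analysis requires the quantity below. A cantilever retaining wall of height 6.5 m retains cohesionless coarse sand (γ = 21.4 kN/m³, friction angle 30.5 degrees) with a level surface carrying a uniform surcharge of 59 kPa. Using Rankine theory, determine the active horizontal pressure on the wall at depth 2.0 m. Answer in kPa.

33.3 kPa

K_a = (1 − sin φ)/(1 + sin φ) = 0.3267.
σ_v = γz + q = 21.4 × 2.0 + 59 = 101.8 kPa.
σ_h = K_a σ_v = 0.3267 × 101.8 = 33.25 kPa.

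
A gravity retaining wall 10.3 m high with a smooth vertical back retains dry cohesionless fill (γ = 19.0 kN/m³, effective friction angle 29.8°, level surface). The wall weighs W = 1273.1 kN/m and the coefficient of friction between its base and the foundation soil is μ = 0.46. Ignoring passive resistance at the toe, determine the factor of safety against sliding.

K_a = tan²(45° − 29.8°/2) = 0.3360.
P_a = ½K_aγH² = 0.5×0.3360×19.0×10.3² = 338.7 kN/m, acting at H/3 = 3.433 m above the base.
FS_sliding = μW / P_a = 0.46×1273.1 / 338.7 = 1.729.

1.73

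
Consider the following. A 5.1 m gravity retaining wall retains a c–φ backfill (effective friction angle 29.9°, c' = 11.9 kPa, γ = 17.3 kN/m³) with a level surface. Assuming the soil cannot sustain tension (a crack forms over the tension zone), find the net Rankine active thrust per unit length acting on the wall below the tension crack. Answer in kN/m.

K_a = 0.3347; √K_a = 0.5785.
Tension-crack depth z_c = 2c/(γ√K_a) = 2×11.9/(17.3×0.5785) = 2.378 m.
σ_a at base = K_a γ H − 2c√K_a = 0.3347×17.3×5.1 − 2×11.9×0.5785 = 15.76 kPa.
P_a = ½ × 15.76 × (H − z_c) = 0.5×15.76×2.722 = 21.45 kN/m.

21.4 kN/m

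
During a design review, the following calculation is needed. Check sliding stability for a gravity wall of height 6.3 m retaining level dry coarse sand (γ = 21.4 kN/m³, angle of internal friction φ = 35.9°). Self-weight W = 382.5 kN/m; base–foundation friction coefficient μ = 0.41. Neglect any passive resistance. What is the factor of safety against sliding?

1.42

K_a = tan²(45° − 35.9°/2) = 0.2607.
P_a = ½K_aγH² = 0.5×0.2607×21.4×6.3² = 110.7 kN/m, acting at H/3 = 2.100 m above the base.
FS_sliding = μW / P_a = 0.41×382.5 / 110.7 = 1.416.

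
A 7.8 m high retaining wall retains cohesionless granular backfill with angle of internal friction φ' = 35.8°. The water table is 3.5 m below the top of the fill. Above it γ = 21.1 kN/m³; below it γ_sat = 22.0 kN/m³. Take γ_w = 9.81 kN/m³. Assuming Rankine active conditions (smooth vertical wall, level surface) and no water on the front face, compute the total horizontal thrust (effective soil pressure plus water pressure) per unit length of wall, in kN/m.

K_a = tan²(45° − φ/2) = 0.2619.
γ' = 22.0 − 9.81 = 12.19 kN/m³. Depth below WT = 4.3 m.
σ'_h at WT = K_a γ d_w = 19.34 kPa; at base = 19.34 + K_a γ' × 4.3 = 33.06 kPa.
P₁ (0–3.5 m) = ½×19.34×3.5 = 33.84. P₂ (3.5–7.8 m) = ½(19.34+33.06)×4.3 = 112.7.
P_w = ½ γ_w h₂² = 0.5×9.81×4.3² = 90.69. Total = 33.84+112.7+90.69 = 237.2 kN/m.

237 kN/m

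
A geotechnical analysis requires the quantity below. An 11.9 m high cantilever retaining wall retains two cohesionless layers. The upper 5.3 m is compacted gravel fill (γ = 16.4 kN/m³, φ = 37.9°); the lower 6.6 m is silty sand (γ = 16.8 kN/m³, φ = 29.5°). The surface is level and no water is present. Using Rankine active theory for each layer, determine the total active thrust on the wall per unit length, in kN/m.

K_a1 = tan²(45°−37.9°/2) = 0.2389; K_a2 = tan²(45°−29.5°/2) = 0.3401.
Layer 1: σ at base = K_a1 γ₁ h₁ = 20.77 kPa; P₁ = ½×20.77×5.3 = 55.04.
Layer 2: σ_v at top = γ₁h₁ = 86.92; σ_h top = K_a2×86.92 = 29.56; σ_h base = K_a2×(86.92+16.8×6.6) = 67.27.
P₂ = ½(29.56+67.27)×6.6 = 319.6. Total P_a = 55.04+319.6 = 374.6 kN/m.

375 kN/m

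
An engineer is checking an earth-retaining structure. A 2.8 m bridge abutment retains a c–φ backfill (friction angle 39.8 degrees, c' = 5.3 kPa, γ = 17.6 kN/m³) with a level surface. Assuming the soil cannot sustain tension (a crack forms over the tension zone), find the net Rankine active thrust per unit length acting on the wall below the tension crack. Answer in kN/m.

4.43 kN/m

K_a = 0.2194; √K_a = 0.4684.
Tension-crack depth z_c = 2c/(γ√K_a) = 2×5.3/(17.6×0.4684) = 1.286 m.
σ_a at base = K_a γ H − 2c√K_a = 0.2194×17.6×2.8 − 2×5.3×0.4684 = 5.848 kPa.
P_a = ½ × 5.848 × (H − z_c) = 0.5×5.848×1.514 = 4.428 kN/m.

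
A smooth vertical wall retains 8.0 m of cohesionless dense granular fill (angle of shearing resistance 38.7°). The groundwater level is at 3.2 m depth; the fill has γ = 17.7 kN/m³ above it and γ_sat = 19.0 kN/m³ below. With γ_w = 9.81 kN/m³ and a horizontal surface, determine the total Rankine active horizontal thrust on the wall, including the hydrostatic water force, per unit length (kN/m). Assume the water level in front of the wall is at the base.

221 kN/m

K_a = tan²(45° − φ/2) = 0.2306.
γ' = 19.0 − 9.81 = 9.190 kN/m³. Depth below WT = 4.8 m.
σ'_h at WT = K_a γ d_w = 13.06 kPa; at base = 13.06 + K_a γ' × 4.8 = 23.23 kPa.
P₁ (0–3.2 m) = ½×13.06×3.2 = 20.90. P₂ (3.2–8.0 m) = ½(13.06+23.23)×4.8 = 87.10.
P_w = ½ γ_w h₂² = 0.5×9.81×4.8² = 113.0. Total = 20.90+87.10+113.0 = 221.0 kN/m.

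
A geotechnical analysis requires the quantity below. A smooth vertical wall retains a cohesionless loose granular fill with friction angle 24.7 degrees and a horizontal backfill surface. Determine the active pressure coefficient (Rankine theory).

K_a = (1 − sin φ)/(1 + sin φ) = (1 − sin 24.7°)/(1 + sin 24.7°) = 0.4106.

0.411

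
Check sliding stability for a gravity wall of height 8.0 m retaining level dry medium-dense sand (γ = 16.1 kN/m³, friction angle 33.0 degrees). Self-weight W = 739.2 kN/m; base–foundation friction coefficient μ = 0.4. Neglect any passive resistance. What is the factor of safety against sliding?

K_a = tan²(45° − 33.0°/2) = 0.2948.
P_a = ½K_aγH² = 0.5×0.2948×16.1×8.0² = 151.9 kN/m, acting at H/3 = 2.667 m above the base.
FS_sliding = μW / P_a = 0.4×739.2 / 151.9 = 1.947.

1.95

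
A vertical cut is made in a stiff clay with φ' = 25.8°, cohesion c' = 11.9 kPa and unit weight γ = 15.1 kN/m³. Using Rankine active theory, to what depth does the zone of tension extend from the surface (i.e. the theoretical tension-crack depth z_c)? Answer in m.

K_a = tan²(45° − 25.8°/2) = 0.3935; √K_a = 0.6273.
The active pressure is zero where K_a γ z = 2c√K_a, so z_c = 2c/(γ√K_a) = 2×11.9/(15.1×0.6273) = 2.513 m.

2.51 m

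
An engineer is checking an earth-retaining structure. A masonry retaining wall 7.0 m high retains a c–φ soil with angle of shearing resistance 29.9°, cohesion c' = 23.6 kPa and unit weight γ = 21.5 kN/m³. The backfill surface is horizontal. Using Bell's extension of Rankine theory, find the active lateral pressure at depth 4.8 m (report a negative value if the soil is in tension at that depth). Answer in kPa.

7.23 kPa

K_a = (1 − sin φ)/(1 + sin φ) = 0.3347.
σ_a = K_a γ z − 2c√K_a = 0.3347×21.5×4.8 − 2×23.6×0.5785 = 7.233 kPa.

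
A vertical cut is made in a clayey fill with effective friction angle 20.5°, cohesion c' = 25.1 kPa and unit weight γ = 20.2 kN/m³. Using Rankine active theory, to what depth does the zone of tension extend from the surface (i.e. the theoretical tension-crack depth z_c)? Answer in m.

K_a = tan²(45° − 20.5°/2) = 0.4813; √K_a = 0.6937.
The active pressure is zero where K_a γ z = 2c√K_a, so z_c = 2c/(γ√K_a) = 2×25.1/(20.2×0.6937) = 3.582 m.

3.58 m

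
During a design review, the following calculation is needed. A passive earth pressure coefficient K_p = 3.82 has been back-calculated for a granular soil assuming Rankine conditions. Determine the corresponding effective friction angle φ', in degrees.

35.8°

K_p = (1+sin φ)/(1−sin φ) ⇒ sin φ = (K_p − 1)/(K_p + 1) = 0.5851.
φ = arcsin(0.5851) = 35.81°.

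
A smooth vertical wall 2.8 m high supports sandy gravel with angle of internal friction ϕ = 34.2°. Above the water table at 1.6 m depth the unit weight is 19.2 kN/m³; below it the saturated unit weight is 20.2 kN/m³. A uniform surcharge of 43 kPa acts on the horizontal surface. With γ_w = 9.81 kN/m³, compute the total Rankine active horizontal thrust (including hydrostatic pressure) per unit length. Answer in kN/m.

60.1 kN/m

K_a = tan²(45° − φ/2) = 0.2803.
γ' = 20.2 − 9.81 = 10.39 kN/m³. h₂ = H − d_w = 1.2 m.
σ'_h: at surface K_a·q = 12.05; at WT K_a(q+γd_w) = 20.67; at base K_a(q+γd_w+γ'h₂) = 24.16 kPa.
P₁ = ½(12.05+20.67)×1.6 = 26.18; P₂ = ½(20.67+24.16)×1.2 = 26.90; P_w = ½γ_w h₂² = 7.063.
Total = 26.18+26.90+7.063 = 60.14 kN/m.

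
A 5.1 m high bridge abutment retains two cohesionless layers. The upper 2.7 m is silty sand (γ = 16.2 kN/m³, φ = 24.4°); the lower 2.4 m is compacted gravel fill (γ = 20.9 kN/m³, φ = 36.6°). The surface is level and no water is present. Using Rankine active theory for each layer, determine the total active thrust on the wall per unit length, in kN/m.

K_a1 = tan²(45°−24.4°/2) = 0.4153; K_a2 = tan²(45°−36.6°/2) = 0.2530.
Layer 1: σ at base = K_a1 γ₁ h₁ = 18.17 kPa; P₁ = ½×18.17×2.7 = 24.52.
Layer 2: σ_v at top = γ₁h₁ = 43.74; σ_h top = K_a2×43.74 = 11.06; σ_h base = K_a2×(43.74+20.9×2.4) = 23.75.
P₂ = ½(11.06+23.75)×2.4 = 41.78. Total P_a = 24.52+41.78 = 66.30 kN/m.

66.3 kN/m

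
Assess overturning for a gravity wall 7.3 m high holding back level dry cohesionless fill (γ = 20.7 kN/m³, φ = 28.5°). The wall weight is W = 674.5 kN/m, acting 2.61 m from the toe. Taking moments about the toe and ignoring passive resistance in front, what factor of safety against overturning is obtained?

3.71

K_a = tan²(45° − 28.5°/2) = 0.3540.
P_a = ½K_aγH² = 0.5×0.3540×20.7×7.3² = 195.2 kN/m, acting at H/3 = 2.433 m above the base.
Overturning moment M_o = P_a × H/3 = 195.2 × 2.433 = 475.0.
Resisting moment M_r = W × 2.61 = 674.5 × 2.61 = 1760.
FS_overturning = M_r/M_o = 1760/475.0 = 3.706.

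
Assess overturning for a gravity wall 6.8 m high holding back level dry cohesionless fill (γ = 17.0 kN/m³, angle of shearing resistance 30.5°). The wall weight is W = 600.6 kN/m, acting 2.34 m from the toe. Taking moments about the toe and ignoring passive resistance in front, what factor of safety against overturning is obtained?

4.83

K_a = tan²(45° − 30.5°/2) = 0.3267.
P_a = ½K_aγH² = 0.5×0.3267×17.0×6.8² = 128.4 kN/m, acting at H/3 = 2.267 m above the base.
Overturning moment M_o = P_a × H/3 = 128.4 × 2.267 = 291.0.
Resisting moment M_r = W × 2.34 = 600.6 × 2.34 = 1405.
FS_overturning = M_r/M_o = 1405/291.0 = 4.829.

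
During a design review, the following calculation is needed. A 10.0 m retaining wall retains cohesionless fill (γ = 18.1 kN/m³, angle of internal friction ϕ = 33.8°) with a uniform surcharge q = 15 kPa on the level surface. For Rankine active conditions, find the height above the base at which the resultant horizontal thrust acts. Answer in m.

3.57 m

K_a = 0.2851.
Triangular part P₁ = ½K_aγH² = 258.0 at H/3 = 3.333 m; rectangular part P₂ = K_a q H = 42.77 at H/2 = 5.000 m.
ȳ = (P₁·3.333 + P₂·5.000)/(P₁+P₂) = 3.570 m.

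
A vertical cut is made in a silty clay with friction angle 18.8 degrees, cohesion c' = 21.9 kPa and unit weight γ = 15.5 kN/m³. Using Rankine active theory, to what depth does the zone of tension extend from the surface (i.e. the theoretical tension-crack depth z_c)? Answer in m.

K_a = tan²(45° − 18.8°/2) = 0.5126; √K_a = 0.7159.
The active pressure is zero where K_a γ z = 2c√K_a, so z_c = 2c/(γ√K_a) = 2×21.9/(15.5×0.7159) = 3.947 m.

3.95 m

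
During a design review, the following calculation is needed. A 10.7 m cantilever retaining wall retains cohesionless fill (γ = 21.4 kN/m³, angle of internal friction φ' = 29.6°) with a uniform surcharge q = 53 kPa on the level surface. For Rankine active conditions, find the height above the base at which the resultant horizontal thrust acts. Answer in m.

K_a = 0.3387.
Triangular part P₁ = ½K_aγH² = 415.0 at H/3 = 3.567 m; rectangular part P₂ = K_a q H = 192.1 at H/2 = 5.350 m.
ȳ = (P₁·3.567 + P₂·5.350)/(P₁+P₂) = 4.131 m.

4.13 m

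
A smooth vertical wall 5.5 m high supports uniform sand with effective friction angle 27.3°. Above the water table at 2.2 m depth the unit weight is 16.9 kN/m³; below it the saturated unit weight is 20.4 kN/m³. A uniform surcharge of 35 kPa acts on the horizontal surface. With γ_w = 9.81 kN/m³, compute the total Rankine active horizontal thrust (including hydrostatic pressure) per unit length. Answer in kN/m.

K_a = tan²(45° − φ/2) = 0.3711.
γ' = 20.4 − 9.81 = 10.59 kN/m³. h₂ = H − d_w = 3.3 m.
σ'_h: at surface K_a·q = 12.99; at WT K_a(q+γd_w) = 26.79; at base K_a(q+γd_w+γ'h₂) = 39.76 kPa.
P₁ = ½(12.99+26.79)×2.2 = 43.76; P₂ = ½(26.79+39.76)×3.3 = 109.8; P_w = ½γ_w h₂² = 53.42.
Total = 43.76+109.8+53.42 = 207.0 kN/m.

207 kN/m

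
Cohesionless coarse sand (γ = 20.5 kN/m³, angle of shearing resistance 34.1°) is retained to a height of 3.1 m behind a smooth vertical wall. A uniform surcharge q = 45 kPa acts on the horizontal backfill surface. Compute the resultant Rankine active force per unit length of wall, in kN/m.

K_a = tan²(45° − φ/2) = 0.2815.
Soil triangle: ½ K_a γ H² = 0.5×0.2815×20.5×3.1² = 27.73 kN/m.
Surcharge rectangle: K_a q H = 0.2815×45×3.1 = 39.27 kN/m.
Total = 27.73 + 39.27 = 67.00 kN/m.

67.0 kN/m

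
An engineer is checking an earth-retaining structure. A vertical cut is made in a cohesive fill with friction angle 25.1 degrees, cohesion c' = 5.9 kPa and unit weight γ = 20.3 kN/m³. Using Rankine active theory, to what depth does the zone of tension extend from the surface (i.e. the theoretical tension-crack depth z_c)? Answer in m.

K_a = tan²(45° − 25.1°/2) = 0.4043; √K_a = 0.6358.
The active pressure is zero where K_a γ z = 2c√K_a, so z_c = 2c/(γ√K_a) = 2×5.9/(20.3×0.6358) = 0.9142 m.

0.914 m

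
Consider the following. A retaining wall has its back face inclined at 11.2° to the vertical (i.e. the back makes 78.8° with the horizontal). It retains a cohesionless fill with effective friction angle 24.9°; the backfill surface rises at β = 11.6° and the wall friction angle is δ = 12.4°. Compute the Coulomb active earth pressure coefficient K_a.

K_a = sin²(α+φ) / [sin²α · sin(α−δ) · (1 + √{sin(φ+δ)sin(φ−β) / (sin(α−δ)sin(α+β))})²].
With α = 78.8°, φ = 24.9°, δ = 12.4°, β = 11.6°: K_a = 0.5540.

0.554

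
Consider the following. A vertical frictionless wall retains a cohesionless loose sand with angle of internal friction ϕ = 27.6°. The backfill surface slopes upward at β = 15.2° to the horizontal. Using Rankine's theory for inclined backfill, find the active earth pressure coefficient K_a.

K_a = cos β · (cos β − √(cos²β − cos²φ)) / (cos β + √(cos²β − cos²φ)).
cos β = 0.9650, cos φ = 0.8862, √(cos²β − cos²φ) = 0.3820.
K_a = 0.9650 × (0.9650 − 0.3820)/(0.9650 + 0.3820) = 0.4177.

0.418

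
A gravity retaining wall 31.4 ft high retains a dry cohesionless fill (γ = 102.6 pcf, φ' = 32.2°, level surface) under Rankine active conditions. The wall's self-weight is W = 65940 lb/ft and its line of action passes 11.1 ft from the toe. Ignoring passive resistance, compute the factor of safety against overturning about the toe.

4.54

K_a = tan²(45° − 32.2°/2) = 0.3047.
P_a = ½K_aγH² = 0.5×0.3047×102.6×31.4² = 15410 lb/ft, acting at H/3 = 10.47 ft above the base.
Overturning moment M_o = P_a × H/3 = 15410 × 10.47 = 161300.
Resisting moment M_r = W × 11.1 = 65940 × 11.1 = 731900.
FS_overturning = M_r/M_o = 731900/161300 = 4.537.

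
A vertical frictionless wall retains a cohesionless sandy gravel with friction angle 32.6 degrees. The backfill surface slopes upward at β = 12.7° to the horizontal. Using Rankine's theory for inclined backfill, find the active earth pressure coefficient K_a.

0.322

K_a = cos β · (cos β − √(cos²β − cos²φ)) / (cos β + √(cos²β − cos²φ)).
cos β = 0.9755, cos φ = 0.8425, √(cos²β − cos²φ) = 0.4919.
K_a = 0.9755 × (0.9755 − 0.4919)/(0.9755 + 0.4919) = 0.3215.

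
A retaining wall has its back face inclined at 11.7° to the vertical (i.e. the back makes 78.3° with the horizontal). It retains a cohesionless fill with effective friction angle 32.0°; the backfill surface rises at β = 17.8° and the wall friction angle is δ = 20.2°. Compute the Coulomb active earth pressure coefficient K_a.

K_a = sin²(α+φ) / [sin²α · sin(α−δ) · (1 + √{sin(φ+δ)sin(φ−β) / (sin(α−δ)sin(α+β))})²].
With α = 78.3°, φ = 32.0°, δ = 20.2°, β = 17.8°: K_a = 0.4939.

0.494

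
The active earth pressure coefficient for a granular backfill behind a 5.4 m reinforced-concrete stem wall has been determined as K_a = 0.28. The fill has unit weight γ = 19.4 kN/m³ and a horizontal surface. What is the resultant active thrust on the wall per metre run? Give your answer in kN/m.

79.2 kN/m

P = ½ K_a γ H² = 0.5 × 0.28 × 19.4 × 5.4² = 79.20 kN/m.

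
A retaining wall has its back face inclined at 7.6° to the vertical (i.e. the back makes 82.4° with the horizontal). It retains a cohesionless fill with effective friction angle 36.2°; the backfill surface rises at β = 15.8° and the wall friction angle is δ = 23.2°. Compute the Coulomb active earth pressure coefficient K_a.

0.359

K_a = sin²(α+φ) / [sin²α · sin(α−δ) · (1 + √{sin(φ+δ)sin(φ−β) / (sin(α−δ)sin(α+β))})²].
With α = 82.4°, φ = 36.2°, δ = 23.2°, β = 15.8°: K_a = 0.3595.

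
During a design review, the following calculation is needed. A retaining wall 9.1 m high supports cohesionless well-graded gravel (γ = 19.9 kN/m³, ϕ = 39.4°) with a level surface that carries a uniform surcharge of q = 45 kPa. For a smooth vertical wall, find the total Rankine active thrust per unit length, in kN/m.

276 kN/m

K_a = tan²(45° − φ/2) = 0.2234.
Soil triangle: ½ K_a γ H² = 0.5×0.2234×19.9×9.1² = 184.1 kN/m.
Surcharge rectangle: K_a q H = 0.2234×45×9.1 = 91.50 kN/m.
Total = 184.1 + 91.50 = 275.6 kN/m.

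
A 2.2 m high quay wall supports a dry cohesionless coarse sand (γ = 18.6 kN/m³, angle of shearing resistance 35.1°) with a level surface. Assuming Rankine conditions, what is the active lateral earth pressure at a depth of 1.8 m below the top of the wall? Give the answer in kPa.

9.03 kPa

K_a = (1 − sin φ)/(1 + sin φ) = 0.2698.
σ_h = K_a γ z = 0.2698 × 18.6 × 1.8 = 9.034 kPa.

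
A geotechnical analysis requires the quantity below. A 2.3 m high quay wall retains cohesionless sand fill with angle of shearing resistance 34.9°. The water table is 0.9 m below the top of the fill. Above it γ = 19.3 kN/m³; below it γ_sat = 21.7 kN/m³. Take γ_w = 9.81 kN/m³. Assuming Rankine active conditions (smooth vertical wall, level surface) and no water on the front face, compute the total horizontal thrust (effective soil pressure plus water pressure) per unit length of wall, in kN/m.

21.5 kN/m

K_a = tan²(45° − φ/2) = 0.2721.
γ' = 21.7 − 9.81 = 11.89 kN/m³. Depth below WT = 1.4 m.
σ'_h at WT = K_a γ d_w = 4.727 kPa; at base = 4.727 + K_a γ' × 1.4 = 9.257 kPa.
P₁ (0–0.9 m) = ½×4.727×0.9 = 2.127. P₂ (0.9–2.3 m) = ½(4.727+9.257)×1.4 = 9.789.
P_w = ½ γ_w h₂² = 0.5×9.81×1.4² = 9.614. Total = 2.127+9.789+9.614 = 21.53 kN/m.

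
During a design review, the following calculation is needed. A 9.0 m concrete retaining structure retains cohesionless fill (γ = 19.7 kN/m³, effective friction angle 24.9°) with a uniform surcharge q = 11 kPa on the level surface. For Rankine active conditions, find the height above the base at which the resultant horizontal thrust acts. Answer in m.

3.17 m

K_a = 0.4074.
Triangular part P₁ = ½K_aγH² = 325.1 at H/3 = 3.000 m; rectangular part P₂ = K_a q H = 40.33 at H/2 = 4.500 m.
ȳ = (P₁·3.000 + P₂·4.500)/(P₁+P₂) = 3.166 m.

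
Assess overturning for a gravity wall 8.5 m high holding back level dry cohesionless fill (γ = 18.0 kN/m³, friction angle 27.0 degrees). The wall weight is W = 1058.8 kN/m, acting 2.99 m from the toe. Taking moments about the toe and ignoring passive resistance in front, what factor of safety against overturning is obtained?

4.58

K_a = tan²(45° − 27.0°/2) = 0.3755.
P_a = ½K_aγH² = 0.5×0.3755×18.0×8.5² = 244.2 kN/m, acting at H/3 = 2.833 m above the base.
Overturning moment M_o = P_a × H/3 = 244.2 × 2.833 = 691.9.
Resisting moment M_r = W × 2.99 = 1058.8 × 2.99 = 3166.
FS_overturning = M_r/M_o = 3166/691.9 = 4.576.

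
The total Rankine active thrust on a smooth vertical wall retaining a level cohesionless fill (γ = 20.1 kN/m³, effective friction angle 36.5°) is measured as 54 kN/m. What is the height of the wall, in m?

K_a = 0.2541. P_a = ½ K_a γ H² ⇒ H = √(2P_a/(K_a γ)).
H = √(2×54/(0.2541×20.1)) = 4.599 m.

4.60 m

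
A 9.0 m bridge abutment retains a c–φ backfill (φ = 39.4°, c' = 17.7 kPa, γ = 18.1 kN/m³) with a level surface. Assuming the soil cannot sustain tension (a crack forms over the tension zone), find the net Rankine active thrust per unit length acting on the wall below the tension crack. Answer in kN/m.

K_a = 0.2234; √K_a = 0.4727.
Tension-crack depth z_c = 2c/(γ√K_a) = 2×17.7/(18.1×0.4727) = 4.138 m.
σ_a at base = K_a γ H − 2c√K_a = 0.2234×18.1×9.0 − 2×17.7×0.4727 = 19.67 kPa.
P_a = ½ × 19.67 × (H − z_c) = 0.5×19.67×4.862 = 47.81 kN/m.

47.8 kN/m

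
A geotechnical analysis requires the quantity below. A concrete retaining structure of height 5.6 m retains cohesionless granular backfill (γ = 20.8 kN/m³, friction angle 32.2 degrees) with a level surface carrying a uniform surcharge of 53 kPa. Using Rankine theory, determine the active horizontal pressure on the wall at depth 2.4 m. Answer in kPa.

K_a = (1 − sin φ)/(1 + sin φ) = 0.3047.
σ_v = γz + q = 20.8 × 2.4 + 53 = 102.9 kPa.
σ_h = K_a σ_v = 0.3047 × 102.9 = 31.36 kPa.

31.4 kPa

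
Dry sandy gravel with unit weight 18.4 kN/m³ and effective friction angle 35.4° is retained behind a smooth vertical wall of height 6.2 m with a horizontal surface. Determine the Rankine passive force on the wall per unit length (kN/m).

1330 kN/m

K_p = tan²(45° + φ/2) = 3.754.
P_p = ½ K_p γ H² = 0.5 × 3.754 × 18.4 × 6.2² = 1328 kN/m.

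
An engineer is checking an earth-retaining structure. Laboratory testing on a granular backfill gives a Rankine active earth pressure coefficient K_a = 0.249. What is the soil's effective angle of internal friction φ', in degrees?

37.0°

K_a = tan²(45° − φ/2) ⇒ 45° − φ/2 = arctan(√0.249) = 26.52°.
φ = 2(45° − 26.52°) = 36.96°.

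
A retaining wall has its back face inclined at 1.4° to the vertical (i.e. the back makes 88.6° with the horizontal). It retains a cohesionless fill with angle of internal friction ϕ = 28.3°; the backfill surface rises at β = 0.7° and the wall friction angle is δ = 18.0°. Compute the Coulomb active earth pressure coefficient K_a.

0.331

K_a = sin²(α+φ) / [sin²α · sin(α−δ) · (1 + √{sin(φ+δ)sin(φ−β) / (sin(α−δ)sin(α+β))})²].
With α = 88.6°, φ = 28.3°, δ = 18.0°, β = 0.7°: K_a = 0.3312.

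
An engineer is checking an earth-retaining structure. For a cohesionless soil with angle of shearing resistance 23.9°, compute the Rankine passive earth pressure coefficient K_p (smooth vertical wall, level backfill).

2.36

K_p = (1 + sin φ)/(1 − sin φ) = tan²(45° + 23.9°/2) = 2.362.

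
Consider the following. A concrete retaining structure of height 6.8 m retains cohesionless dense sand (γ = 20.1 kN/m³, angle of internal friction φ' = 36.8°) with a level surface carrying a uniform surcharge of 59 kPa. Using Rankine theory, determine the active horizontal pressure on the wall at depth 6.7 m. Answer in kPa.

48.6 kPa

K_a = (1 − sin φ)/(1 + sin φ) = 0.2508.
σ_v = γz + q = 20.1 × 6.7 + 59 = 193.7 kPa.
σ_h = K_a σ_v = 0.2508 × 193.7 = 48.57 kPa.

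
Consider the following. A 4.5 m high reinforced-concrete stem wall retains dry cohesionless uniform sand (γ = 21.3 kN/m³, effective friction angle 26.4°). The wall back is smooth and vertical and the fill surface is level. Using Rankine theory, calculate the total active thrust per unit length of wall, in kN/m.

82.9 kN/m

K_a = tan²(45° − φ/2) = 0.3844.
P_a = ½ K_a γ H² = 0.5 × 0.3844 × 21.3 × 4.5² = 82.91 kN/m.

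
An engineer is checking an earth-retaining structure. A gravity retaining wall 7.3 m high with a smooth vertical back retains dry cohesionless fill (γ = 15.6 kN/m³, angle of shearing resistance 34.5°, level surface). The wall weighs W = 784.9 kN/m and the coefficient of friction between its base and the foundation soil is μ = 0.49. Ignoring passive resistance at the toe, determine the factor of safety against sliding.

3.34

K_a = tan²(45° − 34.5°/2) = 0.2768.
P_a = ½K_aγH² = 0.5×0.2768×15.6×7.3² = 115.1 kN/m, acting at H/3 = 2.433 m above the base.
FS_sliding = μW / P_a = 0.49×784.9 / 115.1 = 3.343.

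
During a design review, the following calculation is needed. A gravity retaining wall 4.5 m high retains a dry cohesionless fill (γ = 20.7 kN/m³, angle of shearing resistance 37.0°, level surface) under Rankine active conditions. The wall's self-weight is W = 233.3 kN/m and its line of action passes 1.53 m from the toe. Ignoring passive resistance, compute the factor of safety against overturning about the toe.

4.57

K_a = tan²(45° − 37.0°/2) = 0.2486.
P_a = ½K_aγH² = 0.5×0.2486×20.7×4.5² = 52.10 kN/m, acting at H/3 = 1.500 m above the base.
Overturning moment M_o = P_a × H/3 = 52.10 × 1.500 = 78.15.
Resisting moment M_r = W × 1.53 = 233.3 × 1.53 = 356.9.
FS_overturning = M_r/M_o = 356.9/78.15 = 4.567.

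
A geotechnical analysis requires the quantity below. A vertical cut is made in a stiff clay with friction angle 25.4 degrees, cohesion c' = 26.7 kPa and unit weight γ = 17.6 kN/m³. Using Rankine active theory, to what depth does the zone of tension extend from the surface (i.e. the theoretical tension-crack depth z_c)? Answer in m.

4.80 m

K_a = tan²(45° − 25.4°/2) = 0.3996; √K_a = 0.6322.
The active pressure is zero where K_a γ z = 2c√K_a, so z_c = 2c/(γ√K_a) = 2×26.7/(17.6×0.6322) = 4.799 m.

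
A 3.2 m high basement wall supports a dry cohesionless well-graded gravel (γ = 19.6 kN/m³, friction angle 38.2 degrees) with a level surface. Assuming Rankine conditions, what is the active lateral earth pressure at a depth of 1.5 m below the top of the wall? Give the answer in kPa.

6.93 kPa

K_a = (1 − sin φ)/(1 + sin φ) = 0.2358.
σ_h = K_a γ z = 0.2358 × 19.6 × 1.5 = 6.932 kPa.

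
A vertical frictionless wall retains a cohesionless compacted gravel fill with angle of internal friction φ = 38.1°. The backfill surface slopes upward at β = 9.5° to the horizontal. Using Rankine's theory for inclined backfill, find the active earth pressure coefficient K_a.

0.244

K_a = cos β · (cos β − √(cos²β − cos²φ)) / (cos β + √(cos²β − cos²φ)).
cos β = 0.9863, cos φ = 0.7869, √(cos²β − cos²φ) = 0.5946.
K_a = 0.9863 × (0.9863 − 0.5946)/(0.9863 + 0.5946) = 0.2444.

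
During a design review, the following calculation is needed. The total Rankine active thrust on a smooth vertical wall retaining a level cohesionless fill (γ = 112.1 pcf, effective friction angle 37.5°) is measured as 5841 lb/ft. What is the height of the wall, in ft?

20.7 ft

K_a = 0.2432. P_a = ½ K_a γ H² ⇒ H = √(2P_a/(K_a γ)).
H = √(2×5841/(0.2432×112.1)) = 20.70 ft.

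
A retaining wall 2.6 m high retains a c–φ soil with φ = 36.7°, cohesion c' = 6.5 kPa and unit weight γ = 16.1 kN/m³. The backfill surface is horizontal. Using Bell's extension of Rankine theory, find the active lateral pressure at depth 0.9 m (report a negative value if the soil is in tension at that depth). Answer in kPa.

K_a = (1 − sin φ)/(1 + sin φ) = 0.2519.
σ_a = K_a γ z − 2c√K_a = 0.2519×16.1×0.9 − 2×6.5×0.5019 = -2.875 kPa.

-2.87 kPa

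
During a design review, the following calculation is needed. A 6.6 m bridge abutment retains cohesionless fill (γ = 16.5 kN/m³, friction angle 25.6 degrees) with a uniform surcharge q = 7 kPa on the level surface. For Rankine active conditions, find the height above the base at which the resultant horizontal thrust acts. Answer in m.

2.33 m

K_a = 0.3966.
Triangular part P₁ = ½K_aγH² = 142.5 at H/3 = 2.200 m; rectangular part P₂ = K_a q H = 18.32 at H/2 = 3.300 m.
ȳ = (P₁·2.200 + P₂·3.300)/(P₁+P₂) = 2.325 m.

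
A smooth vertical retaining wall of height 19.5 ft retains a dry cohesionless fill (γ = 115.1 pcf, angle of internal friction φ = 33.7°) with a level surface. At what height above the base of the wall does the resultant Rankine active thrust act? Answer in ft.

6.50 ft

K_a = 0.2863.
The pressure distribution is triangular, so the resultant acts at H/3 above the base = 19.5/3 = 6.500 ft.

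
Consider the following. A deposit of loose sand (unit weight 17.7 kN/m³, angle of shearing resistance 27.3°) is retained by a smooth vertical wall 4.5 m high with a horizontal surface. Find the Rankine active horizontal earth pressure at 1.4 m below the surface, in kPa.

9.20 kPa

K_a = (1 − sin φ)/(1 + sin φ) = 0.3711.
σ_h = K_a γ z = 0.3711 × 17.7 × 1.4 = 9.197 kPa.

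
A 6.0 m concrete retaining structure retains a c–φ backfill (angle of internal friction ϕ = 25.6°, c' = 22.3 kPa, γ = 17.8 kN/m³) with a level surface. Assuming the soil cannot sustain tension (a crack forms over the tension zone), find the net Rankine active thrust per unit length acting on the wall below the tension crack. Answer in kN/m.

K_a = 0.3966; √K_a = 0.6297.
Tension-crack depth z_c = 2c/(γ√K_a) = 2×22.3/(17.8×0.6297) = 3.979 m.
σ_a at base = K_a γ H − 2c√K_a = 0.3966×17.8×6.0 − 2×22.3×0.6297 = 14.27 kPa.
P_a = ½ × 14.27 × (H − z_c) = 0.5×14.27×2.021 = 14.42 kN/m.

14.4 kN/m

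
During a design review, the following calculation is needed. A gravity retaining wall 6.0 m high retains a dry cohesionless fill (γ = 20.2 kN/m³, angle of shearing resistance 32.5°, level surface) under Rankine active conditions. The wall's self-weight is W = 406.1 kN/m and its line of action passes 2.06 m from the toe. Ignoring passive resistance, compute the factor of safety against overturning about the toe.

3.82

K_a = tan²(45° − 32.5°/2) = 0.3010.
P_a = ½K_aγH² = 0.5×0.3010×20.2×6.0² = 109.4 kN/m, acting at H/3 = 2.000 m above the base.
Overturning moment M_o = P_a × H/3 = 109.4 × 2.000 = 218.9.
Resisting moment M_r = W × 2.06 = 406.1 × 2.06 = 836.6.
FS_overturning = M_r/M_o = 836.6/218.9 = 3.822.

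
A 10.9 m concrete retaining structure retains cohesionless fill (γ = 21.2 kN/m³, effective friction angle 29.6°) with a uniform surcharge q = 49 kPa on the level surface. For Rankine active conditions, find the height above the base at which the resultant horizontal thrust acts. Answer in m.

K_a = 0.3387.
Triangular part P₁ = ½K_aγH² = 426.6 at H/3 = 3.633 m; rectangular part P₂ = K_a q H = 180.9 at H/2 = 5.450 m.
ȳ = (P₁·3.633 + P₂·5.450)/(P₁+P₂) = 4.174 m.

4.17 m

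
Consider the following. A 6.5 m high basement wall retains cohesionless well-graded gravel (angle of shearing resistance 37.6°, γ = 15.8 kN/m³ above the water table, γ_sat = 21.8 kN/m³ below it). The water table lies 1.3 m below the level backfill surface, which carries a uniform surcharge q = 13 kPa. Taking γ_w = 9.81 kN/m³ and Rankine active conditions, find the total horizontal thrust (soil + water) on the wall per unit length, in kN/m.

221 kN/m

K_a = tan²(45° − φ/2) = 0.2421.
γ' = 21.8 − 9.81 = 11.99 kN/m³. h₂ = H − d_w = 5.2 m.
σ'_h: at surface K_a·q = 3.148; at WT K_a(q+γd_w) = 8.121; at base K_a(q+γd_w+γ'h₂) = 23.22 kPa.
P₁ = ½(3.148+8.121)×1.3 = 7.324; P₂ = ½(8.121+23.22)×5.2 = 81.48; P_w = ½γ_w h₂² = 132.6.
Total = 7.324+81.48+132.6 = 221.4 kN/m.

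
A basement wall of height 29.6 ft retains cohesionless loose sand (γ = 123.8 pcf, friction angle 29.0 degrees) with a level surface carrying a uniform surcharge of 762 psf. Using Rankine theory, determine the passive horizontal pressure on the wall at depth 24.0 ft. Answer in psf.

10800 psf

K_p = (1 + sin φ)/(1 − sin φ) = 2.882.
σ_v = γz + q = 123.8 × 24.0 + 762 = 3733 psf.
σ_h = K_p σ_v = 2.882 × 3733 = 10760 psf.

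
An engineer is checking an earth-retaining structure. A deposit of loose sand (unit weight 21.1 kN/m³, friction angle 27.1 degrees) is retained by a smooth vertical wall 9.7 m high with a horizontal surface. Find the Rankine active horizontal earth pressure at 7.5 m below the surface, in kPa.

59.2 kPa

K_a = (1 − sin φ)/(1 + sin φ) = 0.3741.
σ_h = K_a γ z = 0.3741 × 21.1 × 7.5 = 59.19 kPa.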